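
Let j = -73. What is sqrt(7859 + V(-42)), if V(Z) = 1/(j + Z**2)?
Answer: sqrt(22472662870)/1691 ≈ 88.651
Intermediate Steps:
V(Z) = 1/(-73 + Z**2)
sqrt(7859 + V(-42)) = sqrt(7859 + 1/(-73 + (-42)**2)) = sqrt(7859 + 1/(-73 + 1764)) = sqrt(7859 + 1/1691) = sqrt(13289570/1691) = sqrt(22472662870)/1691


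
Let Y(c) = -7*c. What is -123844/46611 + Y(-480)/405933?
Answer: -16705251164/6306981021 ≈ -2.6487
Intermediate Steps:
-123844/46611 + Y(-480)/405933 = -123844/46611 - 7*(-480)/405933 = -123844*1/46611 + 3360*(1/405933) = -123844/46611 + 1120/135311 = -16705251164/6306981021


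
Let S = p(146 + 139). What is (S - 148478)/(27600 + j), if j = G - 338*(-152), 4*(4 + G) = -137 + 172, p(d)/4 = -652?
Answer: -604344/315923 ≈ -1.9129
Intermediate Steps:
p(d) = -2608 (p(d) = 4*(-652) = -2608)
S = -2608
G = 19/4 (G = -4 + (-137 + 172)/4 = -4 + (¼)*35 = -4 + 35/4 = 19/4 ≈ 4.7500)
j = 205523/4 (j = 19/4 - 338*(-152) = 19/4 + 51376 = 205523/4 ≈ 51381.)
(S - 148478)/(27600 + j) = (-2608 - 148478)/(27600 + 205523/4) = -151086/315923/4 = -151086*4/315923 = -604344/315923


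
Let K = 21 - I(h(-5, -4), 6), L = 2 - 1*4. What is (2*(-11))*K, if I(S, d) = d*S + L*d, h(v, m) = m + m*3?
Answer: -2838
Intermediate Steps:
L = -2 (L = 2 - 4 = -2)
h(v, m) = 4*m (h(v, m) = m + 3*m = 4*m)
I(S, d) = -2*d + S*d (I(S, d) = d*S - 2*d = S*d - 2*d = -2*d + S*d)
K = 129 (K = 21 - 6*(-2 + 4*(-4)) = 21 - 6*(-2 - 16) = 21 - 6*(-18) = 21 - 1*(-108) = 21 + 108 = 129)
(2*(-11))*K = (2*(-11))*129 = -22*129 = -2838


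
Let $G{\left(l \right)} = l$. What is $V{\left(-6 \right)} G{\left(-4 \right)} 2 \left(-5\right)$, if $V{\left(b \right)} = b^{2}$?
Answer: $1440$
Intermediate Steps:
$V{\left(-6 \right)} G{\left(-4 \right)} 2 \left(-5\right) = \left(-6\right)^{2} \left(-4\right) 2 \left(-5\right) = 36 \left(\left(-8\right) \left(-5\right)\right) = 36 \cdot 40 = 1440$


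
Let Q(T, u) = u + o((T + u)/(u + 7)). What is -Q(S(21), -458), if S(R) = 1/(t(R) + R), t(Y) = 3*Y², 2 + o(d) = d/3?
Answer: 835863169/1818432 ≈ 459.66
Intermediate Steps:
o(d) = -2 + d/3
S(R) = 1/(R + 3*R²) (S(R) = 1/(3*R² + R) = 1/(R + 3*R²))
Q(T, u) = -2 + u + (T + u)/(3*(7 + u)) (Q(T, u) = u + (-2 + ((T + u)/(u + 7))/3) = u + (-2 + ((T + u)/(7 + u))/3) = u + (-2 + (T + u)/(3*(7 + u))) = -2 + u + (T + u)/(3*(7 + u)))
-Q(S(21), -458) = -(1/(21*(1 + 3*21)) - 458 + 3*(-2 - 458)*(7 - 458))/(3*(7 - 458)) = -(1/(21*(1 + 63)) - 458 + 3*(-460)*(-451))/(3*(-451)) = -(-1)*((1/21)/64 - 458 + 622380)/(3*451) = -(-1)*((1/21)*(1/64) - 458 + 622380)/(3*451) = -(-1)*(1/1344 - 458 + 622380)/(3*451) = -(-1)*835863169/(3*451*1344) = -1*(-835863169/1818432) = 835863169/1818432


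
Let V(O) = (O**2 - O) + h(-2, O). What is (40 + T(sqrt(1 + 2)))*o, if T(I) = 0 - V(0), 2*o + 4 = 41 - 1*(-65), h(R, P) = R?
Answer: 2142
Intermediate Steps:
o = 51 (o = -2 + (41 - 1*(-65))/2 = -2 + (41 + 65)/2 = -2 + (1/2)*106 = -2 + 53 = 51)
V(O) = -2 + O**2 - O (V(O) = (O**2 - O) - 2 = -2 + O**2 - O)
T(I) = 2 (T(I) = 0 - (-2 + 0**2 - 1*0) = 0 - (-2 + 0 + 0) = 0 - 1*(-2) = 0 + 2 = 2)
(40 + T(sqrt(1 + 2)))*o = (40 + 2)*51 = 42*51 = 2142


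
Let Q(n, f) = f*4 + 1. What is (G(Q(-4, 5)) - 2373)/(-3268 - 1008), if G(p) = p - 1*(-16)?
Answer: 584/1069 ≈ 0.54630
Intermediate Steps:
Q(n, f) = 1 + 4*f (Q(n, f) = 4*f + 1 = 1 + 4*f)
G(p) = 16 + p (G(p) = p + 16 = 16 + p)
(G(Q(-4, 5)) - 2373)/(-3268 - 1008) = ((16 + (1 + 4*5)) - 2373)/(-3268 - 1008) = ((16 + (1 + 20)) - 2373)/(-4276) = ((16 + 21) - 2373)*(-1/4276) = (37 - 2373)*(-1/4276) = -2336*(-1/4276) = 584/1069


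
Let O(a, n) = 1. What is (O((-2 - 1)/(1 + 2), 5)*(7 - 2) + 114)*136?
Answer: 16184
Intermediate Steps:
(O((-2 - 1)/(1 + 2), 5)*(7 - 2) + 114)*136 = (1*(7 - 2) + 114)*136 = (1*5 + 114)*136 = (5 + 114)*136 = 119*136 = 16184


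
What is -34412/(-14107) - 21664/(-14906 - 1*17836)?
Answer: 716165876/230945697 ≈ 3.1010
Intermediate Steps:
-34412/(-14107) - 21664/(-14906 - 1*17836) = -34412*(-1/14107) - 21664/(-14906 - 17836) = 34412/14107 - 21664/(-32742) = 34412/14107 - 21664*(-1/32742) = 34412/14107 + 10832/16371 = 716165876/230945697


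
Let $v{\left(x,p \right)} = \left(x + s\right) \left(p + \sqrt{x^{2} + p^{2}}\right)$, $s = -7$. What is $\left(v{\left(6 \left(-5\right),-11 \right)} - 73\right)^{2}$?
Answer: $1509305 - 24716 \sqrt{1021} \approx 7.1955 \cdot 10^{5}$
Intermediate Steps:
$v{\left(x,p \right)} = \left(-7 + x\right) \left(p + \sqrt{p^{2} + x^{2}}\right)$ ($v{\left(x,p \right)} = \left(x - 7\right) \left(p + \sqrt{x^{2} + p^{2}}\right) = \left(-7 + x\right) \left(p + \sqrt{p^{2} + x^{2}}\right)$)
$\left(v{\left(6 \left(-5\right),-11 \right)} - 73\right)^{2} = \left(\left(\left(-7\right) \left(-11\right) - 7 \sqrt{\left(-11\right)^{2} + \left(6 \left(-5\right)\right)^{2}} - 11 \cdot 6 \left(-5\right) + 6 \left(-5\right) \sqrt{\left(-11\right)^{2} + \left(6 \left(-5\right)\right)^{2}}\right) - 73\right)^{2} = \left(\left(77 - 7 \sqrt{121 + \left(-30\right)^{2}} - -330 - 30 \sqrt{121 + \left(-30\right)^{2}}\right) - 73\right)^{2} = \left(\left(77 - 7 \sqrt{121 + 900} + 330 - 30 \sqrt{121 + 900}\right) - 73\right)^{2} = \left(\left(77 - 7 \sqrt{1021} + 330 - 30 \sqrt{1021}\right) - 73\right)^{2} = \left(\left(407 - 37 \sqrt{1021}\right) - 73\right)^{2} = \left(334 - 37 \sqrt{1021}\right)^{2}$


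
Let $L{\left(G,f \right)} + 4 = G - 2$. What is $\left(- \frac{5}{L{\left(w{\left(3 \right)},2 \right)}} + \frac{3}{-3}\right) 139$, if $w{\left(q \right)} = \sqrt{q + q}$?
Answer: $\frac{139 \sqrt{6}}{6} \approx 56.747$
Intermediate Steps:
$w{\left(q \right)} = \sqrt{2} \sqrt{q}$ ($w{\left(q \right)} = \sqrt{2 q} = \sqrt{2} \sqrt{q}$)
$L{\left(G,f \right)} = -6 + G$ ($L{\left(G,f \right)} = -4 + \left(G - 2\right) = -4 + \left(-2 + G\right) = -6 + G$)
$\left(- \frac{5}{L{\left(w{\left(3 \right)},2 \right)}} + \frac{3}{-3}\right) 139 = \left(- \frac{5}{-6 + \sqrt{2} \sqrt{3}} + \frac{3}{-3}\right) 139 = \left(- \frac{5}{-6 + \sqrt{6}} + 3 \left(- \frac{1}{3}\right)\right) 139 = \left(- \frac{5}{-6 + \sqrt{6}} - 1\right) 139 = \left(-1 - \frac{5}{-6 + \sqrt{6}}\right) 139 = -139 - \frac{695}{-6 + \sqrt{6}}$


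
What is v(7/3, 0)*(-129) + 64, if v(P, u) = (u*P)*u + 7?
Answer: -839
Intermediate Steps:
v(P, u) = 7 + P*u**2 (v(P, u) = (P*u)*u + 7 = P*u**2 + 7 = 7 + P*u**2)
v(7/3, 0)*(-129) + 64 = (7 + (7/3)*0**2)*(-129) + 64 = (7 + (7*(1/3))*0)*(-129) + 64 = (7 + (7/3)*0)*(-129) + 64 = (7 + 0)*(-129) + 64 = 7*(-129) + 64 = -903 + 64 = -839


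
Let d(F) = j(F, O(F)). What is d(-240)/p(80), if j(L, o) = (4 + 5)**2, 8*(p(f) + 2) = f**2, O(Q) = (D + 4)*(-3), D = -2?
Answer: 27/266 ≈ 0.10150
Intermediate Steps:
O(Q) = -6 (O(Q) = (-2 + 4)*(-3) = 2*(-3) = -6)
p(f) = -2 + f**2/8
j(L, o) = 81 (j(L, o) = 9**2 = 81)
d(F) = 81
d(-240)/p(80) = 81/(-2 + (1/8)*80**2) = 81/(-2 + (1/8)*6400) = 81/(-2 + 800) = 81/798 = 81*(1/798) = 27/266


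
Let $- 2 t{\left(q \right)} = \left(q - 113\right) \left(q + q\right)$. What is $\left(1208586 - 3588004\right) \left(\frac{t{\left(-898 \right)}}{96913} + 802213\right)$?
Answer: $- \frac{184985379221516038}{96913} \approx -1.9088 \cdot 10^{12}$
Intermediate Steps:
$t{\left(q \right)} = - q \left(-113 + q\right)$ ($t{\left(q \right)} = - \frac{\left(q - 113\right) \left(q + q\right)}{2} = - \frac{\left(-113 + q\right) 2 q}{2} = - \frac{2 q \left(-113 + q\right)}{2} = - q \left(-113 + q\right)$)
$\left(1208586 - 3588004\right) \left(\frac{t{\left(-898 \right)}}{96913} + 802213\right) = \left(1208586 - 3588004\right) \left(\frac{\left(-898\right) \left(113 - -898\right)}{96913} + 802213\right) = - 2379418 \left(- 898 \left(113 + 898\right) \frac{1}{96913} + 802213\right) = - 2379418 \left(\left(-898\right) 1011 \cdot \frac{1}{96913} + 802213\right) = - 2379418 \left(\left(-907878\right) \frac{1}{96913} + 802213\right) = - 2379418 \left(- \frac{907878}{96913} + 802213\right) = \left(-2379418\right) \frac{77743960591}{96913} = - \frac{184985379221516038}{96913}$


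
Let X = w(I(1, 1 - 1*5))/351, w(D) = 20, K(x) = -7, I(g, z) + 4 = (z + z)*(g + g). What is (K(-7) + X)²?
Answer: 5938969/123201 ≈ 48.206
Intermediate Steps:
I(g, z) = -4 + 4*g*z (I(g, z) = -4 + (z + z)*(g + g) = -4 + (2*z)*(2*g) = -4 + 4*g*z)
X = 20/351 ≈ 0.056980
(K(-7) + X)² = (-7 + 20/351)² = (-2437/351)² = 5938969/123201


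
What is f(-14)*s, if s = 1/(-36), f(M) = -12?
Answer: 1/3 ≈ 0.33333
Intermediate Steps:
s = -1/36 ≈ -0.027778
f(-14)*s = -12*(-1/36) = 1/3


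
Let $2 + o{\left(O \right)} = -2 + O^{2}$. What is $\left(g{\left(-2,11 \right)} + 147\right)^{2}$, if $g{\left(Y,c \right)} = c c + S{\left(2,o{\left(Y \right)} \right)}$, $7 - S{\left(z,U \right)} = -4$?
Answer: $77841$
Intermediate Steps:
$o{\left(O \right)} = -4 + O^{2}$ ($o{\left(O \right)} = -2 + \left(-2 + O^{2}\right) = -4 + O^{2}$)
$S{\left(z,U \right)} = 11$ ($S{\left(z,U \right)} = 7 - -4 = 7 + 4 = 11$)
$g{\left(Y,c \right)} = 11 + c^{2}$ ($g{\left(Y,c \right)} = c c + 11 = c^{2} + 11 = 11 + c^{2}$)
$\left(g{\left(-2,11 \right)} + 147\right)^{2} = \left(\left(11 + 11^{2}\right) + 147\right)^{2} = \left(\left(11 + 121\right) + 147\right)^{2} = \left(132 + 147\right)^{2} = 279^{2} = 77841$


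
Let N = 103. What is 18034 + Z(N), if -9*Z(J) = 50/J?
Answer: 16717468/927 ≈ 18034.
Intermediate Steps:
Z(J) = -50/(9*J)
18034 + Z(N) = 18034 - 50/9/103 = 18034 - 50/9*1/103 = 18034 - 50/927 = 16717468/927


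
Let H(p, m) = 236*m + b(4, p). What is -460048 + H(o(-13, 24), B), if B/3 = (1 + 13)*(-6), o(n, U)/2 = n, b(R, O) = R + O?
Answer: -519542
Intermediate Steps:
b(R, O) = O + R
o(n, U) = 2*n
B = -252 (B = 3*((1 + 13)*(-6)) = 3*(14*(-6)) = 3*(-84) = -252)
H(p, m) = 4 + p + 236*m (H(p, m) = 236*m + (p + 4) = 236*m + (4 + p) = 4 + p + 236*m)
-460048 + H(o(-13, 24), B) = -460048 + (4 + 2*(-13) + 236*(-252)) = -460048 + (4 - 26 - 59472) = -460048 - 59494 = -519542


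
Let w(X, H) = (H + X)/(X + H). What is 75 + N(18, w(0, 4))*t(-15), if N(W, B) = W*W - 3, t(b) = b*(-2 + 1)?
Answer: 4890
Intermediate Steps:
t(b) = -b (t(b) = b*(-1) = -b)
w(X, H) = 1 (w(X, H) = (H + X)/(H + X) = 1)
N(W, B) = -3 + W² (N(W, B) = W² - 3 = -3 + W²)
75 + N(18, w(0, 4))*t(-15) = 75 + (-3 + 18²)*(-1*(-15)) = 75 + (-3 + 324)*15 = 75 + 321*15 = 75 + 4815 = 4890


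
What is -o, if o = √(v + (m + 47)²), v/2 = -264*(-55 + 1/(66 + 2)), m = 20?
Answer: -√9687637/17 ≈ -183.09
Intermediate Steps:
v = 493548/17 (v = 2*(-264*(-55 + 1/(66 + 2))) = 2*(-264*(-55 + 1/68)) = 2*(-264*(-3739/68)) = 2*(246774/17) = 493548/17 ≈ 29032.)
o = √9687637/17 (o = √(493548/17 + (20 + 47)²) = √(493548/17 + 67²) = √(493548/17 + 4489) = √(569861/17) = √9687637/17 ≈ 183.09)
-o = -√9687637/17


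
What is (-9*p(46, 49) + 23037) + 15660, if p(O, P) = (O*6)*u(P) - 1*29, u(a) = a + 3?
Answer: -90210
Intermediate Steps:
u(a) = 3 + a
p(O, P) = -29 + 6*O*(3 + P) (p(O, P) = (O*6)*(3 + P) - 1*29 = (6*O)*(3 + P) - 29 = 6*O*(3 + P) - 29 = -29 + 6*O*(3 + P))
(-9*p(46, 49) + 23037) + 15660 = (-9*(-29 + 6*46*(3 + 49)) + 23037) + 15660 = (-9*(-29 + 6*46*52) + 23037) + 15660 = (-9*(-29 + 14352) + 23037) + 15660 = (-9*14323 + 23037) + 15660 = (-128907 + 23037) + 15660 = -105870 + 15660 = -90210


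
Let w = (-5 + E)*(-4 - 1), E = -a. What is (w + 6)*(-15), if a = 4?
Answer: -765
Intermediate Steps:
E = -4 (E = -1*4 = -4)
w = 45 (w = (-5 - 4)*(-4 - 1) = -9*(-5) = 45)
(w + 6)*(-15) = (45 + 6)*(-15) = 51*(-15) = -765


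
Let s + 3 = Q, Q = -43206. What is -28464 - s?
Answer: 14745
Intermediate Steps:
s = -43209 (s = -3 - 43206 = -43209)
-28464 - s = -28464 - 1*(-43209) = -28464 + 43209 = 14745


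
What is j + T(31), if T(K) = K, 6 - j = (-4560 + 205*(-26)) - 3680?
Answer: 13607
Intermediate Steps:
j = 13576 (j = 6 - ((-4560 + 205*(-26)) - 3680) = 6 - ((-4560 - 5330) - 3680) = 6 - (-9890 - 3680) = 6 - 1*(-13570) = 6 + 13570 = 13576)
j + T(31) = 13576 + 31 = 13607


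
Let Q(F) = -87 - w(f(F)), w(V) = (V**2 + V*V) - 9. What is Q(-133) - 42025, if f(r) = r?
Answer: -77481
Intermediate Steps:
w(V) = -9 + 2*V**2 (w(V) = (V**2 + V**2) - 9 = 2*V**2 - 9 = -9 + 2*V**2)
Q(F) = -78 - 2*F**2 (Q(F) = -87 - (-9 + 2*F**2) = -87 + (9 - 2*F**2) = -78 - 2*F**2)
Q(-133) - 42025 = (-78 - 2*(-133)**2) - 42025 = (-78 - 2*17689) - 42025 = (-78 - 35378) - 42025 = -35456 - 42025 = -77481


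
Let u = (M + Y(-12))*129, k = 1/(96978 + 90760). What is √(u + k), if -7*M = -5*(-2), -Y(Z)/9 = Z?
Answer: √23742746295750034/1314166 ≈ 117.25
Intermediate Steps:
Y(Z) = -9*Z
M = -10/7 (M = -(-5)*(-2)/7 = -⅐*10 = -10/7 ≈ -1.4286)
k = 1/187738 ≈ 5.3266e-6
u = 96234/7 (u = (-10/7 - 9*(-12))*129 = (-10/7 + 108)*129 = (746/7)*129 = 96234/7 ≈ 13748.)
√(u + k) = √(96234/7 + 1/187738) = √(18066778699/1314166) = √23742746295750034/1314166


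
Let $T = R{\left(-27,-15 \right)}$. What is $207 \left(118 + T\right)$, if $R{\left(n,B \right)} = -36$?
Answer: $16974$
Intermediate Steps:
$T = -36$
$207 \left(118 + T\right) = 207 \left(118 - 36\right) = 207 \cdot 82 = 16974$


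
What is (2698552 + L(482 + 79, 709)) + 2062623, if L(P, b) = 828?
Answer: 4762003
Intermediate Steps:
(2698552 + L(482 + 79, 709)) + 2062623 = (2698552 + 828) + 2062623 = 2699380 + 2062623 = 4762003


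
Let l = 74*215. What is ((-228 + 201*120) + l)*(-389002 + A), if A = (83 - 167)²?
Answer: -15202214692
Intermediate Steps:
A = 7056 (A = (-84)² = 7056)
l = 15910
((-228 + 201*120) + l)*(-389002 + A) = ((-228 + 201*120) + 15910)*(-389002 + 7056) = ((-228 + 24120) + 15910)*(-381946) = (23892 + 15910)*(-381946) = 39802*(-381946) = -15202214692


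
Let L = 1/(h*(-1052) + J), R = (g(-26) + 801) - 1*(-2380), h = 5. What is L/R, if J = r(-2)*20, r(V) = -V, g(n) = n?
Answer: -1/16469100 ≈ -6.0720e-8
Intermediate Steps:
J = 40 (J = -1*(-2)*20 = 2*20 = 40)
R = 3155 (R = (-26 + 801) - 1*(-2380) = 775 + 2380 = 3155)
L = -1/5220 (L = 1/(5*(-1052) + 40) = 1/(-5260 + 40) = 1/(-5220) = -1/5220 ≈ -0.00019157)
L/R = -1/5220/3155 = -1/5220*1/3155 = -1/16469100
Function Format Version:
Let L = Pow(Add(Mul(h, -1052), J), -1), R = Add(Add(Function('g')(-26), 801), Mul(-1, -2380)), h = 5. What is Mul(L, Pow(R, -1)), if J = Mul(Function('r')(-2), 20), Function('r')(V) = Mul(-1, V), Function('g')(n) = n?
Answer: Rational(-1, 16469100) ≈ -6.0720e-8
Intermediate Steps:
J = 40 (J = Mul(Mul(-1, -2), 20) = Mul(2, 20) = 40)
R = 3155 (R = Add(Add(-26, 801), Mul(-1, -2380)) = Add(775, 2380) = 3155)
L = Rational(-1, 5220) (L = Pow(Add(Mul(5, -1052), 40), -1) = Pow(Add(-5260, 40), -1) = Pow(-5220, -1) = Rational(-1, 5220) ≈ -0.00019157)
Mul(L, Pow(R, -1)) = Mul(Rational(-1, 5220), Pow(3155, -1)) = Mul(Rational(-1, 5220), Rational(1, 3155)) = Rational(-1, 16469100)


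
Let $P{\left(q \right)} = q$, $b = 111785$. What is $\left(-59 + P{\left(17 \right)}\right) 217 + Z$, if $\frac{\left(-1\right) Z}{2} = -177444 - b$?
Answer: $569344$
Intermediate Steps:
$Z = 578458$ ($Z = - 2 \left(-177444 - 111785\right) = \left(-2\right) \left(-289229\right) = 578458$)
$\left(-59 + P{\left(17 \right)}\right) 217 + Z = \left(-59 + 17\right) 217 + 578458 = \left(-42\right) 217 + 578458 = -9114 + 578458 = 569344$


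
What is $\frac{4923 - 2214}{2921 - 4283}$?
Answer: $- \frac{903}{454} \approx -1.989$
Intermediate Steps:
$\frac{4923 - 2214}{2921 - 4283} = \frac{2709}{-1362} = 2709 \left(- \frac{1}{1362}\right) = - \frac{903}{454}$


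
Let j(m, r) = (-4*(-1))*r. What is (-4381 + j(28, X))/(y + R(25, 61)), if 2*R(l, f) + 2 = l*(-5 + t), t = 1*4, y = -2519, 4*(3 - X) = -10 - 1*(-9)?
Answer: 8736/5065 ≈ 1.7248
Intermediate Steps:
X = 13/4 (X = 3 - (-10 - 1*(-9))/4 = 3 - (-10 + 9)/4 = 3 - ¼*(-1) = 3 + ¼ = 13/4 ≈ 3.2500)
t = 4
j(m, r) = 4*r
R(l, f) = -1 - l/2 (R(l, f) = -1 + (l*(-5 + 4))/2 = -1 + (l*(-1))/2 = -1 + (-l)/2 = -1 - l/2)
(-4381 + j(28, X))/(y + R(25, 61)) = (-4381 + 4*(13/4))/(-2519 + (-1 - ½*25)) = (-4381 + 13)/(-2519 + (-1 - 25/2)) = -4368/(-2519 - 27/2) = -4368/(-5065/2) = -4368*(-2/5065) = 8736/5065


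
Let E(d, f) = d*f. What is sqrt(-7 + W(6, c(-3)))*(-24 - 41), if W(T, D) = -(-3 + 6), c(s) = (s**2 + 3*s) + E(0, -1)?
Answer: -65*I*sqrt(10) ≈ -205.55*I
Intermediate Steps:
c(s) = s**2 + 3*s (c(s) = (s**2 + 3*s) + 0*(-1) = (s**2 + 3*s) + 0 = s**2 + 3*s)
W(T, D) = -3 (W(T, D) = -1*3 = -3)
sqrt(-7 + W(6, c(-3)))*(-24 - 41) = sqrt(-7 - 3)*(-24 - 41) = sqrt(-10)*(-65) = (I*sqrt(10))*(-65) = -65*I*sqrt(10)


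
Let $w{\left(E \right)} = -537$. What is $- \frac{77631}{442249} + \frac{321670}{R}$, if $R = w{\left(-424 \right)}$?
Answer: $- \frac{142299923677}{237487713} \approx -599.19$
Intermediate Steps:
$R = -537$
$- \frac{77631}{442249} + \frac{321670}{R} = - \frac{77631}{442249} + \frac{321670}{-537} = \left(-77631\right) \frac{1}{442249} + 321670 \left(- \frac{1}{537}\right) = - \frac{77631}{442249} - \frac{321670}{537} = - \frac{142299923677}{237487713}$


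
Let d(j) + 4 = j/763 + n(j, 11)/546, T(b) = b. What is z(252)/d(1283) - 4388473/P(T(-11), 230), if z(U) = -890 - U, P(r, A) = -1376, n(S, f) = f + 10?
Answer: 229668296759/62237856 ≈ 3690.2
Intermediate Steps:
n(S, f) = 10 + f
d(j) = -103/26 + j/763 (d(j) = -4 + (j/763 + (10 + 11)/546) = -4 + (j*(1/763) + 21*(1/546)) = -4 + (j/763 + 1/26) = -4 + (1/26 + j/763) = -103/26 + j/763)
z(252)/d(1283) - 4388473/P(T(-11), 230) = (-890 - 1*252)/(-103/26 + (1/763)*1283) - 4388473/(-1376) = (-890 - 252)/(-103/26 + 1283/763) - 4388473*(-1/1376) = -1142/(-45231/19838) + 4388473/1376 = -1142*(-19838/45231) + 4388473/1376 = 22654996/45231 + 4388473/1376 = 229668296759/62237856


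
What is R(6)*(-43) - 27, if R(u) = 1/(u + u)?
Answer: -367/12 ≈ -30.583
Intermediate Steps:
R(u) = 1/(2*u)
R(6)*(-43) - 27 = ((½)/6)*(-43) - 27 = ((½)*(⅙))*(-43) - 27 = (1/12)*(-43) - 27 = -43/12 - 27 = -367/12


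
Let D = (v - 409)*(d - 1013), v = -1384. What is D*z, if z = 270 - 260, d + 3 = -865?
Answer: 33726330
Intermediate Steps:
d = -868 (d = -3 - 865 = -868)
z = 10
D = 3372633 (D = (-1384 - 409)*(-868 - 1013) = -1793*(-1881) = 3372633)
D*z = 3372633*10 = 33726330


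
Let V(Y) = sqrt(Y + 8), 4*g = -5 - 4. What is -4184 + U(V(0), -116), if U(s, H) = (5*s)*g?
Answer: -4184 - 45*sqrt(2)/2 ≈ -4215.8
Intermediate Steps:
g = -9/4 (g = (-5 - 4)/4 = (1/4)*(-9) = -9/4 ≈ -2.2500)
V(Y) = sqrt(8 + Y)
U(s, H) = -45*s/4 (U(s, H) = (5*s)*(-9/4) = -45*s/4)
-4184 + U(V(0), -116) = -4184 - 45*sqrt(8 + 0)/4 = -4184 - 45*sqrt(2)/2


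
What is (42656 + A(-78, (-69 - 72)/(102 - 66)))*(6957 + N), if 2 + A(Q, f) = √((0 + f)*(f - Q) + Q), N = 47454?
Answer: 2320846794 + 18137*I*√53015/4 ≈ 2.3208e+9 + 1.044e+6*I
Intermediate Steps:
A(Q, f) = -2 + √(Q + f*(f - Q)) (A(Q, f) = -2 + √((0 + f)*(f - Q) + Q) = -2 + √(f*(f - Q) + Q) = -2 + √(Q + f*(f - Q)))
(42656 + A(-78, (-69 - 72)/(102 - 66)))*(6957 + N) = (42656 + (-2 + √(-78 + ((-69 - 72)/(102 - 66))² - 1*(-78)*(-69 - 72)/(102 - 66))))*(6957 + 47454) = (42656 + (-2 + √(-78 + (-141/36)² - 1*(-78)*(-141/36))))*54411 = (42656 + (-2 + √(-78 + (-141*1/36)² - 1*(-78)*(-141*1/36))))*54411 = (42656 + (-2 + √(-78 + (-47/12)² - 1*(-78)*(-47/12))))*54411 = (42656 + (-2 + √(-78 + 2209/144 - 611/2)))*54411 = (42656 + (-2 + √(-53015/144)))*54411 = (42656 + (-2 + I*√53015/12))*54411 = (42654 + I*√53015/12)*54411 = 2320846794 + 18137*I*√53015/4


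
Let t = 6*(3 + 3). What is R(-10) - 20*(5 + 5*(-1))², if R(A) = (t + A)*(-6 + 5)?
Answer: -26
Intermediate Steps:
t = 36 (t = 6*6 = 36)
R(A) = -36 - A (R(A) = (36 + A)*(-6 + 5) = (36 + A)*(-1) = -36 - A)
R(-10) - 20*(5 + 5*(-1))² = (-36 - 1*(-10)) - 20*(5 + 5*(-1))² = (-36 + 10) - 20*(5 - 5)² = -26 - 20*0² = -26 - 20*0 = -26 + 0 = -26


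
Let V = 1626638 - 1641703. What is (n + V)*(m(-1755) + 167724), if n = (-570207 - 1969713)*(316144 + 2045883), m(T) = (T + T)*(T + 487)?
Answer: -27707466526046983620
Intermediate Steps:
m(T) = 2*T*(487 + T) (m(T) = (2*T)*(487 + T) = 2*T*(487 + T))
V = -15065
n = -5999359617840 (n = -2539920*2362027 = -5999359617840)
(n + V)*(m(-1755) + 167724) = (-5999359617840 - 15065)*(2*(-1755)*(487 - 1755) + 167724) = -5999359632905*(2*(-1755)*(-1268) + 167724) = -5999359632905*(4450680 + 167724) = -5999359632905*4618404 = -27707466526046983620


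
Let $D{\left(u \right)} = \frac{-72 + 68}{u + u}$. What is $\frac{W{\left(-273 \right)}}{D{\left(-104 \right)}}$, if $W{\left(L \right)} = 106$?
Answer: $5512$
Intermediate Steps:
$D{\left(u \right)} = - \frac{2}{u}$ ($D{\left(u \right)} = - \frac{4}{2 u} = - 4 \frac{1}{2 u} = - \frac{2}{u}$)
$\frac{W{\left(-273 \right)}}{D{\left(-104 \right)}} = \frac{106}{\left(-2\right) \frac{1}{-104}} = \frac{106}{\left(-2\right) \left(- \frac{1}{104}\right)} = 106 \frac{1}{\frac{1}{52}} = 106 \cdot 52 = 5512$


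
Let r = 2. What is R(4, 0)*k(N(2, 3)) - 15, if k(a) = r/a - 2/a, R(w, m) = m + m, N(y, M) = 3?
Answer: -15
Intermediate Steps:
R(w, m) = 2*m
k(a) = 0 (k(a) = 2/a - 2/a = 0)
R(4, 0)*k(N(2, 3)) - 15 = (2*0)*0 - 15 = 0*0 - 15 = 0 - 15 = -15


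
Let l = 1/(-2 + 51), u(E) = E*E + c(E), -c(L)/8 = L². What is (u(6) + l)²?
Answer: 152448409/2401 ≈ 63494.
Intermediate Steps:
c(L) = -8*L²
u(E) = -7*E² (u(E) = E*E - 8*E² = E² - 8*E² = -7*E²)
l = 1/49 ≈ 0.020408
(u(6) + l)² = (-7*6² + 1/49)² = (-7*36 + 1/49)² = (-252 + 1/49)² = (-12347/49)² = 152448409/2401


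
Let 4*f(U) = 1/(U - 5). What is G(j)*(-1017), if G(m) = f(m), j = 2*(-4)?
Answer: 1017/52 ≈ 19.558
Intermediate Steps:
j = -8
f(U) = 1/(4*(-5 + U)) (f(U) = 1/(4*(U - 5)) = 1/(4*(-5 + U)))
G(m) = 1/(4*(-5 + m))
G(j)*(-1017) = (1/(4*(-5 - 8)))*(-1017) = ((1/4)/(-13))*(-1017) = ((1/4)*(-1/13))*(-1017) = -1/52*(-1017) = 1017/52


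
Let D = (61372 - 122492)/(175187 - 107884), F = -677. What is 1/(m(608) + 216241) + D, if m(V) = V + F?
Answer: -777197961/855824948 ≈ -0.90813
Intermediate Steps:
m(V) = -677 + V (m(V) = V - 677 = -677 + V)
D = -61120/67303 ≈ -0.90813
1/(m(608) + 216241) + D = 1/((-677 + 608) + 216241) - 61120/67303 = 1/(-69 + 216241) - 61120/67303 = 1/216172 - 61120/67303 = -777197961/855824948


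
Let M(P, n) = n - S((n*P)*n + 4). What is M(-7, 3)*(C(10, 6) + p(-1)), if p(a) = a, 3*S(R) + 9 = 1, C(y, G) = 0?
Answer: -17/3 ≈ -5.6667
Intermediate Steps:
S(R) = -8/3 (S(R) = -3 + (⅓)*1 = -3 + ⅓ = -8/3)
M(P, n) = 8/3 + n (M(P, n) = n - 1*(-8/3) = n + 8/3 = 8/3 + n)
M(-7, 3)*(C(10, 6) + p(-1)) = (8/3 + 3)*(0 - 1) = (17/3)*(-1) = -17/3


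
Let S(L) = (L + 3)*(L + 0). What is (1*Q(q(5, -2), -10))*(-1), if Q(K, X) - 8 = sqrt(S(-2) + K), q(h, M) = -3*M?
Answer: -10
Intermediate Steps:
S(L) = L*(3 + L) (S(L) = (3 + L)*L = L*(3 + L))
Q(K, X) = 8 + sqrt(-2 + K) (Q(K, X) = 8 + sqrt(-2*(3 - 2) + K) = 8 + sqrt(-2*1 + K) = 8 + sqrt(-2 + K))
(1*Q(q(5, -2), -10))*(-1) = (1*(8 + sqrt(-2 - 3*(-2))))*(-1) = (1*(8 + sqrt(-2 + 6)))*(-1) = (1*(8 + sqrt(4)))*(-1) = (1*(8 + 2))*(-1) = (1*10)*(-1) = 10*(-1) = -10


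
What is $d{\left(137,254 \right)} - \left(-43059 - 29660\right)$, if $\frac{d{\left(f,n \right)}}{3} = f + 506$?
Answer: $74648$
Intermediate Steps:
$d{\left(f,n \right)} = 1518 + 3 f$ ($d{\left(f,n \right)} = 3 \left(f + 506\right) = 3 \left(506 + f\right) = 1518 + 3 f$)
$d{\left(137,254 \right)} - \left(-43059 - 29660\right) = \left(1518 + 3 \cdot 137\right) - \left(-43059 - 29660\right) = \left(1518 + 411\right) - \left(-43059 - 29660\right) = 1929 - -72719 = 1929 + 72719 = 74648$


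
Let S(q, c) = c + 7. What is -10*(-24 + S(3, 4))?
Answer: 130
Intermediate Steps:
S(q, c) = 7 + c
-10*(-24 + S(3, 4)) = -10*(-24 + (7 + 4)) = -10*(-24 + 11) = -10*(-13) = 130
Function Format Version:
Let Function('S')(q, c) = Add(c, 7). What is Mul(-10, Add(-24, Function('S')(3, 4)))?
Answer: 130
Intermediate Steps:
Function('S')(q, c) = Add(7, c)
Mul(-10, Add(-24, Function('S')(3, 4))) = Mul(-10, Add(-24, Add(7, 4))) = Mul(-10, Add(-24, 11)) = Mul(-10, -13) = 130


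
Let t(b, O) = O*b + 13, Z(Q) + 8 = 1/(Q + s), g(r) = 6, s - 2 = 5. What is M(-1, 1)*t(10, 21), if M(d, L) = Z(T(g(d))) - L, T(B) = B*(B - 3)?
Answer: -49952/25 ≈ -1998.1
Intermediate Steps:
s = 7 (s = 2 + 5 = 7)
T(B) = B*(-3 + B)
Z(Q) = -8 + 1/(7 + Q) (Z(Q) = -8 + 1/(Q + 7) = -8 + 1/(7 + Q))
M(d, L) = -199/25 - L (M(d, L) = (-55 - 48*(-3 + 6))/(7 + 6*(-3 + 6)) - L = (-55 - 48*3)/(7 + 6*3) - L = (-55 - 8*18)/(7 + 18) - L = (-55 - 144)/25 - L = (1/25)*(-199) - L = -199/25 - L)
t(b, O) = 13 + O*b
M(-1, 1)*t(10, 21) = (-199/25 - 1*1)*(13 + 21*10) = (-199/25 - 1)*(13 + 210) = -224/25*223 = -49952/25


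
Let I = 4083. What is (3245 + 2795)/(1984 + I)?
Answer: 6040/6067 ≈ 0.99555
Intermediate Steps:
(3245 + 2795)/(1984 + I) = (3245 + 2795)/(1984 + 4083) = 6040/6067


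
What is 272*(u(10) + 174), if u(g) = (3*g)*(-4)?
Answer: 14688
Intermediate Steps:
u(g) = -12*g
272*(u(10) + 174) = 272*(-12*10 + 174) = 272*(-120 + 174) = 272*54 = 14688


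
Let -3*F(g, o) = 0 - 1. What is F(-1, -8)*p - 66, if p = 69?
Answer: -43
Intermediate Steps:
F(g, o) = ⅓ (F(g, o) = -(0 - 1)/3 = -⅓*(-1) = ⅓)
F(-1, -8)*p - 66 = (⅓)*69 - 66 = 23 - 66 = -43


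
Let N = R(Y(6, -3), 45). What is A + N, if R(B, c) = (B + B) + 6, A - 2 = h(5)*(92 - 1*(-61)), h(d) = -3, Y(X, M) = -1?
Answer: -453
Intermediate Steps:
A = -457 (A = 2 - 3*(92 - 1*(-61)) = 2 - 3*(92 + 61) = 2 - 3*153 = 2 - 459 = -457)
R(B, c) = 6 + 2*B (R(B, c) = 2*B + 6 = 6 + 2*B)
N = 4 (N = 6 + 2*(-1) = 6 - 2 = 4)
A + N = -457 + 4 = -453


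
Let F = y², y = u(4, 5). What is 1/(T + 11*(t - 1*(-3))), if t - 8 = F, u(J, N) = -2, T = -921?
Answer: -1/756 ≈ -0.0013228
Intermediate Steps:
y = -2
F = 4 (F = (-2)² = 4)
t = 12 (t = 8 + 4 = 12)
1/(T + 11*(t - 1*(-3))) = 1/(-921 + 11*(12 - 1*(-3))) = 1/(-921 + 11*(12 + 3)) = 1/(-921 + 11*15) = 1/(-921 + 165) = 1/(-756) = -1/756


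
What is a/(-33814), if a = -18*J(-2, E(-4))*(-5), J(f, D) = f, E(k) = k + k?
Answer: 90/16907 ≈ 0.0053232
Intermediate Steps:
E(k) = 2*k
a = -180 (a = -18*(-2)*(-5) = 36*(-5) = -180)
a/(-33814) = -180/(-33814) = -180*(-1/33814) = 90/16907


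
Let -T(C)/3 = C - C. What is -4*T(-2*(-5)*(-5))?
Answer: 0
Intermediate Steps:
T(C) = 0 (T(C) = -3*(C - C) = -3*0 = 0)
-4*T(-2*(-5)*(-5)) = -4*0 = 0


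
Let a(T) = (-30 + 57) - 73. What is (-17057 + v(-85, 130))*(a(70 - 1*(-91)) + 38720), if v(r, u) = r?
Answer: -662949708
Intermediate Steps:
a(T) = -46 (a(T) = 27 - 73 = -46)
(-17057 + v(-85, 130))*(a(70 - 1*(-91)) + 38720) = (-17057 - 85)*(-46 + 38720) = -17142*38674 = -662949708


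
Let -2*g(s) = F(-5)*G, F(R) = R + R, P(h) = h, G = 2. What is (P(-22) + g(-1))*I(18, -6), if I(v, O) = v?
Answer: -216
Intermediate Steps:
F(R) = 2*R
g(s) = 10 (g(s) = -2*(-5)*2/2 = -(-5)*2 = -½*(-20) = 10)
(P(-22) + g(-1))*I(18, -6) = (-22 + 10)*18 = -12*18 = -216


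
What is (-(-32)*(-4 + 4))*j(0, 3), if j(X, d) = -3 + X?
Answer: 0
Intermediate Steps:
(-(-32)*(-4 + 4))*j(0, 3) = (-(-32)*(-4 + 4))*(-3 + 0) = -(-32)*0*(-3) = -16*0*(-3) = 0*(-3) = 0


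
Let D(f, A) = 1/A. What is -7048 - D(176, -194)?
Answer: -1367311/194 ≈ -7048.0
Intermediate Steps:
-7048 - D(176, -194) = -7048 - 1/(-194) = -7048 - 1*(-1/194) = -7048 + 1/194 = -1367311/194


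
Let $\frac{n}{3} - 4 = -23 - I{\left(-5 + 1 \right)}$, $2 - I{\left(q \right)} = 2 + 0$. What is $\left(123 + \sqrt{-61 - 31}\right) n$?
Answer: $-7011 - 114 i \sqrt{23} \approx -7011.0 - 546.72 i$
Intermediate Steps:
$I{\left(q \right)} = 0$ ($I{\left(q \right)} = 2 - \left(2 + 0\right) = 2 - 2 = 0$)
$n = -57$ ($n = 12 + 3 \left(-23 - 0\right) = 12 + 3 \left(-23 + 0\right) = 12 + 3 \left(-23\right) = 12 - 69 = -57$)
$\left(123 + \sqrt{-61 - 31}\right) n = \left(123 + \sqrt{-61 - 31}\right) \left(-57\right) = \left(123 + \sqrt{-92}\right) \left(-57\right) = \left(123 + 2 i \sqrt{23}\right) \left(-57\right) = -7011 - 114 i \sqrt{23}$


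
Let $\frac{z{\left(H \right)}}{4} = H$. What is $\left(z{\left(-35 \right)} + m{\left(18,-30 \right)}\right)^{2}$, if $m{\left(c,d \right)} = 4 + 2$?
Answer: $17956$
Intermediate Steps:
$m{\left(c,d \right)} = 6$
$z{\left(H \right)} = 4 H$
$\left(z{\left(-35 \right)} + m{\left(18,-30 \right)}\right)^{2} = \left(4 \left(-35\right) + 6\right)^{2} = \left(-140 + 6\right)^{2} = \left(-134\right)^{2} = 17956$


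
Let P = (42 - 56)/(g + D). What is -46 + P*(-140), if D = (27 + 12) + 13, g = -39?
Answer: 1362/13 ≈ 104.77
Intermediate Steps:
D = 52 (D = 39 + 13 = 52)
P = -14/13 (P = (42 - 56)/(-39 + 52) = -14/13 ≈ -1.0769)
-46 + P*(-140) = -46 - 14/13*(-140) = -46 + 1960/13 = 1362/13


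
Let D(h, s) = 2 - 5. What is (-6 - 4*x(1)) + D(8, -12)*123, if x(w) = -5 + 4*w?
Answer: -371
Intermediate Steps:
D(h, s) = -3
(-6 - 4*x(1)) + D(8, -12)*123 = (-6 - 4*(-5 + 4*1)) - 3*123 = (-6 - 4*(-5 + 4)) - 369 = (-6 - 4*(-1)) - 369 = (-6 + 4) - 369 = -2 - 369 = -371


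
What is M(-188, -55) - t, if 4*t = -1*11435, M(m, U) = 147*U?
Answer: -20905/4 ≈ -5226.3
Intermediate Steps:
t = -11435/4 (t = (-1*11435)/4 = (¼)*(-11435) = -11435/4 ≈ -2858.8)
M(-188, -55) - t = 147*(-55) - 1*(-11435/4) = -8085 + 11435/4 = -20905/4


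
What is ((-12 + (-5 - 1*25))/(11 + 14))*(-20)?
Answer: 168/5 ≈ 33.600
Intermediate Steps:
((-12 + (-5 - 1*25))/(11 + 14))*(-20) = ((-12 + (-5 - 25))/25)*(-20) = ((-12 - 30)*(1/25))*(-20) = -42*1/25*(-20) = -42/25*(-20) = 168/5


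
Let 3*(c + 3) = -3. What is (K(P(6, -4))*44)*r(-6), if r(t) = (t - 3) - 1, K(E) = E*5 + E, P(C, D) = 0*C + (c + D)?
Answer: 21120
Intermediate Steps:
c = -4 (c = -3 + (1/3)*(-3) = -3 - 1 = -4)
P(C, D) = -4 + D (P(C, D) = 0*C + (-4 + D) = 0 + (-4 + D) = -4 + D)
K(E) = 6*E (K(E) = 5*E + E = 6*E)
r(t) = -4 + t (r(t) = (-3 + t) - 1 = -4 + t)
(K(P(6, -4))*44)*r(-6) = ((6*(-4 - 4))*44)*(-4 - 6) = ((6*(-8))*44)*(-10) = -48*44*(-10) = -2112*(-10) = 21120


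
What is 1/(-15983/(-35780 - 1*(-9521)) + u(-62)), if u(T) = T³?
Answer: -26259/6258238969 ≈ -4.1959e-6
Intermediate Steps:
1/(-15983/(-35780 - 1*(-9521)) + u(-62)) = 1/(-15983/(-35780 - 1*(-9521)) + (-62)³) = 1/(-15983/(-35780 + 9521) - 238328) = 1/(-15983/(-26259) - 238328) = 1/(-15983*(-1/26259) - 238328) = 1/(15983/26259 - 238328) = 1/(-6258238969/26259) = -26259/6258238969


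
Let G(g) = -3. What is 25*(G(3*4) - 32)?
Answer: -875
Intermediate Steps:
25*(G(3*4) - 32) = 25*(-3 - 32) = 25*(-35) = -875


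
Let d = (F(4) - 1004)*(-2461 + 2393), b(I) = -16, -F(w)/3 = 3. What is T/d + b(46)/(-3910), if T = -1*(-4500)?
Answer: 8087/116495 ≈ 0.069419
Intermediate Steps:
T = 4500
F(w) = -9 (F(w) = -3*3 = -9)
d = 68884 (d = (-9 - 1004)*(-2461 + 2393) = -1013*(-68) = 68884)
T/d + b(46)/(-3910) = 4500/68884 - 16/(-3910) = 4500*(1/68884) - 16*(-1/3910) = 1125/17221 + 8/1955 = 8087/116495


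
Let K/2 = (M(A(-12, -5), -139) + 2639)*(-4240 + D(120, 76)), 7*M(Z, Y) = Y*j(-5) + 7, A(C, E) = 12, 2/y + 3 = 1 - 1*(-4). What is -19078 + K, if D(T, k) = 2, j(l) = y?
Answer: -155591862/7 ≈ -2.2227e+7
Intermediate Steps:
y = 1 (y = 2/(-3 + (1 - 1*(-4))) = 2/(-3 + (1 + 4)) = 2/(-3 + 5) = 2/2 = 2*(½) = 1)
j(l) = 1
M(Z, Y) = 1 + Y/7 (M(Z, Y) = (Y*1 + 7)/7 = (Y + 7)/7 = (7 + Y)/7 = 1 + Y/7)
K = -155458316/7 (K = 2*(((1 + (⅐)*(-139)) + 2639)*(-4240 + 2)) = 2*(((1 - 139/7) + 2639)*(-4238)) = 2*((-132/7 + 2639)*(-4238)) = 2*((18341/7)*(-4238)) = 2*(-77729158/7) = -155458316/7 ≈ -2.2208e+7)
-19078 + K = -19078 - 155458316/7 = -155591862/7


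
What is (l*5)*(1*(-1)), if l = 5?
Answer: -25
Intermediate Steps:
(l*5)*(1*(-1)) = (5*5)*(1*(-1)) = 25*(-1) = -25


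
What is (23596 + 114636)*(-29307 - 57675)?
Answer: -12023695824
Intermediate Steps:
(23596 + 114636)*(-29307 - 57675) = 138232*(-86982) = -12023695824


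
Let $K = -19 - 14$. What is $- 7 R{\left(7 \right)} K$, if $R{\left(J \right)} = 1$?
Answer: $231$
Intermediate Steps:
$K = -33$
$- 7 R{\left(7 \right)} K = \left(-7\right) 1 \left(-33\right) = \left(-7\right) \left(-33\right) = 231$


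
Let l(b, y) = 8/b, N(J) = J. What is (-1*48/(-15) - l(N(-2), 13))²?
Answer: 1296/25 ≈ 51.840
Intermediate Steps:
(-1*48/(-15) - l(N(-2), 13))² = (-1*48/(-15) - 8/(-2))² = (-48*(-1/15) - 8*(-1)/2)² = (16/5 - 1*(-4))² = (16/5 + 4)² = (36/5)² = 1296/25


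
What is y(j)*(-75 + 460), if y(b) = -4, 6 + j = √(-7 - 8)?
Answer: -1540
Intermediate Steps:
j = -6 + I*√15 (j = -6 + √(-7 - 8) = -6 + √(-15) = -6 + I*√15 ≈ -6.0 + 3.873*I)
y(j)*(-75 + 460) = -4*(-75 + 460) = -4*385 = -1540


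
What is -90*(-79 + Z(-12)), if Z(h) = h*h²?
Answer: 162630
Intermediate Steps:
Z(h) = h³
-90*(-79 + Z(-12)) = -90*(-79 + (-12)³) = -90*(-79 - 1728) = -90*(-1807) = 162630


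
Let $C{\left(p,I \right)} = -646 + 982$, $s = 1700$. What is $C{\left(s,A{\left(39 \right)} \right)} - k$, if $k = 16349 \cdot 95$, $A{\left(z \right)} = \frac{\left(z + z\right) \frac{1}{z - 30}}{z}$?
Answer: $-1552819$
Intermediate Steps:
$A{\left(z \right)} = \frac{2}{-30 + z}$ ($A{\left(z \right)} = \frac{2 z \frac{1}{-30 + z}}{z} = \frac{2}{-30 + z}$)
$C{\left(p,I \right)} = 336$
$k = 1553155$
$C{\left(s,A{\left(39 \right)} \right)} - k = 336 - 1553155 = -1552819$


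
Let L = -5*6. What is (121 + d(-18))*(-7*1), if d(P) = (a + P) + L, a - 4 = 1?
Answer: -546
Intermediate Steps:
a = 5 (a = 4 + 1 = 5)
L = -30
d(P) = -25 + P (d(P) = (5 + P) - 30 = -25 + P)
(121 + d(-18))*(-7*1) = (121 + (-25 - 18))*(-7*1) = (121 - 43)*(-7) = 78*(-7) = -546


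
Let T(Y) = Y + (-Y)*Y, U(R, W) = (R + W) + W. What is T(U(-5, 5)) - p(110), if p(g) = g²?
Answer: -12120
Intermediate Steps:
U(R, W) = R + 2*W
T(Y) = Y - Y²
T(U(-5, 5)) - p(110) = (-5 + 2*5)*(1 - (-5 + 2*5)) - 1*110² = (-5 + 10)*(1 - (-5 + 10)) - 1*12100 = 5*(1 - 1*5) - 12100 = 5*(1 - 5) - 12100 = 5*(-4) - 12100 = -20 - 12100 = -12120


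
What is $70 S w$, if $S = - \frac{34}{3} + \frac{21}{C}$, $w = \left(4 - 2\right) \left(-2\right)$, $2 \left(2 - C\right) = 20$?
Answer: $\frac{11725}{3} \approx 3908.3$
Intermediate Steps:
$C = -8$ ($C = 2 - 10 = -8$)
$w = -4$ ($w = 2 \left(-2\right) = -4$)
$S = - \frac{335}{24}$ ($S = - \frac{34}{3} + \frac{21}{-8} = \left(-34\right) \frac{1}{3} + 21 \left(- \frac{1}{8}\right) = - \frac{34}{3} - \frac{21}{8} = - \frac{335}{24} \approx -13.958$)
$70 S w = 70 \left(- \frac{335}{24}\right) \left(-4\right) = \left(- \frac{11725}{12}\right) \left(-4\right) = \frac{11725}{3}$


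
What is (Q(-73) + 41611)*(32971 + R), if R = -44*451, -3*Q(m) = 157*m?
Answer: 1789131338/3 ≈ 5.9638e+8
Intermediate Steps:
Q(m) = -157*m/3
R = -19844
(Q(-73) + 41611)*(32971 + R) = (-157/3*(-73) + 41611)*(32971 - 19844) = (11461/3 + 41611)*13127 = (136294/3)*13127 = 1789131338/3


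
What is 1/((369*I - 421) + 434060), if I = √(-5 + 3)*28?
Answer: 433639/188256282769 - 10332*I*√2/188256282769 ≈ 2.3035e-6 - 7.7616e-8*I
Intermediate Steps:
I = 28*I*√2 (I = √(-2)*28 = (I*√2)*28 = 28*I*√2 ≈ 39.598*I)
1/((369*I - 421) + 434060) = 1/((369*(28*I*√2) - 421) + 434060) = 1/((10332*I*√2 - 421) + 434060) = 1/((-421 + 10332*I*√2) + 434060) = 1/(433639 + 10332*I*√2)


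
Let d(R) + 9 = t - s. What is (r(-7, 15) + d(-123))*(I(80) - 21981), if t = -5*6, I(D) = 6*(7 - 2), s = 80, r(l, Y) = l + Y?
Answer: 2436561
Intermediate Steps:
r(l, Y) = Y + l
I(D) = 30 (I(D) = 6*5 = 30)
t = -30
d(R) = -119 (d(R) = -9 + (-30 - 1*80) = -9 + (-30 - 80) = -9 - 110 = -119)
(r(-7, 15) + d(-123))*(I(80) - 21981) = ((15 - 7) - 119)*(30 - 21981) = (8 - 119)*(-21951) = -111*(-21951) = 2436561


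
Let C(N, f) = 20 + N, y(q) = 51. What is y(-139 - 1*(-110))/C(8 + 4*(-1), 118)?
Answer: 17/8 ≈ 2.1250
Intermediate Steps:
y(-139 - 1*(-110))/C(8 + 4*(-1), 118) = 51/(20 + (8 + 4*(-1))) = 51/(20 + (8 - 4)) = 51/(20 + 4) = 51/24 = 51*(1/24) = 17/8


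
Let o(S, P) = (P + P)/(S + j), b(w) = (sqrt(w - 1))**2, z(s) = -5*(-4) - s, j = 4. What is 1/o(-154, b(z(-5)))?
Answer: -25/8 ≈ -3.1250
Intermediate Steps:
z(s) = 20 - s
b(w) = -1 + w (b(w) = (sqrt(-1 + w))**2 = -1 + w)
o(S, P) = 2*P/(4 + S) (o(S, P) = (P + P)/(S + 4) = (2*P)/(4 + S) = 2*P/(4 + S))
1/o(-154, b(z(-5))) = 1/(2*(-1 + (20 - 1*(-5)))/(4 - 154)) = 1/(2*(-1 + (20 + 5))/(-150)) = 1/(2*(-1 + 25)*(-1/150)) = 1/(2*24*(-1/150)) = 1/(-8/25) = -25/8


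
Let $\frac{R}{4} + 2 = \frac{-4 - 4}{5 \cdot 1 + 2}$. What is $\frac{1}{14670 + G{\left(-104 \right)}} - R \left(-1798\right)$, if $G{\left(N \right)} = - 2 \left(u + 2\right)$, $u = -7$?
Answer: $- \frac{2322728313}{102760} \approx -22603.0$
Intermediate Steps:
$G{\left(N \right)} = 10$ ($G{\left(N \right)} = - 2 \left(-7 + 2\right) = \left(-2\right) \left(-5\right) = 10$)
$R = - \frac{88}{7}$ ($R = -8 + 4 \frac{-4 - 4}{5 \cdot 1 + 2} = -8 + 4 \left(- \frac{8}{5 + 2}\right) = -8 + 4 \left(- \frac{8}{7}\right) = -8 - \frac{32}{7} = - \frac{88}{7} \approx -12.571$)
$\frac{1}{14670 + G{\left(-104 \right)}} - R \left(-1798\right) = \frac{1}{14670 + 10} - \left(- \frac{88}{7}\right) \left(-1798\right) = \frac{1}{14680} - \frac{158224}{7} = - \frac{2322728313}{102760}$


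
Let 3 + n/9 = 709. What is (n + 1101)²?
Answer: 55577025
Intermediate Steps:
n = 6354 (n = -27 + 9*709 = -27 + 6381 = 6354)
(n + 1101)² = (6354 + 1101)² = 7455² = 55577025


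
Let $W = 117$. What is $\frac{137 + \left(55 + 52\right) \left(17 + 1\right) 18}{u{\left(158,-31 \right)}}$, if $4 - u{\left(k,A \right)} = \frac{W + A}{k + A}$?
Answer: $\frac{4420235}{422} \approx 10474.0$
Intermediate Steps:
$u{\left(k,A \right)} = 4 - \frac{117 + A}{A + k}$ ($u{\left(k,A \right)} = 4 - \frac{117 + A}{k + A} = 4 - \frac{117 + A}{A + k}$)
$\frac{137 + \left(55 + 52\right) \left(17 + 1\right) 18}{u{\left(158,-31 \right)}} = \frac{137 + \left(55 + 52\right) \left(17 + 1\right) 18}{\frac{1}{-31 + 158} \left(-117 + 3 \left(-31\right) + 4 \cdot 158\right)} = \frac{137 + 107 \cdot 18 \cdot 18}{\frac{1}{127} \left(-117 - 93 + 632\right)} = \frac{137 + 1926 \cdot 18}{\frac{1}{127} \cdot 422} = \frac{137 + 34668}{\frac{422}{127}} = 34805 \cdot \frac{127}{422} = \frac{4420235}{422}$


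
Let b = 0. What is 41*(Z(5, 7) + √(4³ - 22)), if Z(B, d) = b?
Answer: 41*√42 ≈ 265.71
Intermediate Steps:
Z(B, d) = 0
41*(Z(5, 7) + √(4³ - 22)) = 41*(0 + √(4³ - 22)) = 41*(0 + √(64 - 22)) = 41*(0 + √42) = 41*√42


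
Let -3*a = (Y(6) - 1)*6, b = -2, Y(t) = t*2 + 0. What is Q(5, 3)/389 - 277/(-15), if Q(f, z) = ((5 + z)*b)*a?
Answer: 113033/5835 ≈ 19.372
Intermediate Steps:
Y(t) = 2*t (Y(t) = 2*t + 0 = 2*t)
a = -22 (a = -(2*6 - 1)*6/3 = -(12 - 1)*6/3 = -11*6/3 = -⅓*66 = -22)
Q(f, z) = 220 + 44*z (Q(f, z) = ((5 + z)*(-2))*(-22) = (-10 - 2*z)*(-22) = 220 + 44*z)
Q(5, 3)/389 - 277/(-15) = (220 + 44*3)/389 - 277/(-15) = (220 + 132)*(1/389) - 277*(-1/15) = 352*(1/389) + 277/15 = 352/389 + 277/15 = 113033/5835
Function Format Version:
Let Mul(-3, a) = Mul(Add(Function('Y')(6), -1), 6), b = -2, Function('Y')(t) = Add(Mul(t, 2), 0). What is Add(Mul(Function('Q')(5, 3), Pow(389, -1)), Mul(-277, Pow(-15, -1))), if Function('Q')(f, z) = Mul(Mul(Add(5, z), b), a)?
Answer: Rational(113033, 5835) ≈ 19.372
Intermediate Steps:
Function('Y')(t) = Mul(2, t) (Function('Y')(t) = Add(Mul(2, t), 0) = Mul(2, t))
a = -22 (a = Mul(Rational(-1, 3), Mul(Add(Mul(2, 6), -1), 6)) = Mul(Rational(-1, 3), Mul(Add(12, -1), 6)) = Mul(Rational(-1, 3), Mul(11, 6)) = Mul(Rational(-1, 3), 66) = -22)
Function('Q')(f, z) = Add(220, Mul(44, z)) (Function('Q')(f, z) = Mul(Mul(Add(5, z), -2), -22) = Mul(Add(-10, Mul(-2, z)), -22) = Add(220, Mul(44, z)))
Add(Mul(Function('Q')(5, 3), Pow(389, -1)), Mul(-277, Pow(-15, -1))) = Add(Mul(Add(220, Mul(44, 3)), Pow(389, -1)), Mul(-277, Pow(-15, -1))) = Add(Mul(Add(220, 132), Rational(1, 389)), Mul(-277, Rational(-1, 15))) = Add(Mul(352, Rational(1, 389)), Rational(277, 15)) = Add(Rational(352, 389), Rational(277, 15)) = Rational(113033, 5835)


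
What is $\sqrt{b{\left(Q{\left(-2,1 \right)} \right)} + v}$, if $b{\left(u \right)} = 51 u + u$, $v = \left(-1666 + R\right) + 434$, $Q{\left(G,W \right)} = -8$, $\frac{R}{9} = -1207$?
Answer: $i \sqrt{12511} \approx 111.85 i$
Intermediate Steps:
$R = -10863$ ($R = 9 \left(-1207\right) = -10863$)
$v = -12095$ ($v = \left(-1666 - 10863\right) + 434 = -12529 + 434 = -12095$)
$b{\left(u \right)} = 52 u$
$\sqrt{b{\left(Q{\left(-2,1 \right)} \right)} + v} = \sqrt{52 \left(-8\right) - 12095} = \sqrt{-416 - 12095} = \sqrt{-12511} = i \sqrt{12511}$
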